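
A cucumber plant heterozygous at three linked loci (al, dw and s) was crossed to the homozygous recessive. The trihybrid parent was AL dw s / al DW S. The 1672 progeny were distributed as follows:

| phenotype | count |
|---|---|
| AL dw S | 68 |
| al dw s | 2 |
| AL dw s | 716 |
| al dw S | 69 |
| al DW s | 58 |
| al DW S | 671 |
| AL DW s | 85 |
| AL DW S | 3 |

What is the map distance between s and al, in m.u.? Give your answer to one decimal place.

The two rarest classes, al dw s and AL DW S, are the double crossovers. Comparing them with the parentals, only the al allele has switched, so al is the middle locus and the order is s – al – dw.
Crossovers in the s–al interval produce the single-crossover classes AL dw S and al DW s (68 + 58 = 126) plus the double crossovers (5).
RF(s–al) = (126 + 5) / 1672 = 131/1672 = 0.0783 → 7.8 m.u.

7.8 m.u.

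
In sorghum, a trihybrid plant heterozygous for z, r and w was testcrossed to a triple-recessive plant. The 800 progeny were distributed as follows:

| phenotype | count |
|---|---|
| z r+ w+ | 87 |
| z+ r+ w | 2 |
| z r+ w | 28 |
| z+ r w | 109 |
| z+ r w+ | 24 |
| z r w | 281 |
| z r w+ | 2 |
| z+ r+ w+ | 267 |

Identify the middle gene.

w

The two most frequent reciprocal classes, z+ r+ w+ and z r w, are the parental types, so the F1 was z+ r+ w+ / z r w.
The two rarest classes, z+ r+ w and z r w+, are the double crossovers. Comparing them with the parentals, only the w allele has switched, so w is the middle locus and the order is r – w – z.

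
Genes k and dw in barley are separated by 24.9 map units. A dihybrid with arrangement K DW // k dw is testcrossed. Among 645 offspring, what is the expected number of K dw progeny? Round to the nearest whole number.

A map distance of 24.9 map units corresponds to a recombination frequency of 0.249.
The F1 is K DW / k dw, so K dw is a recombinant gamete class with expected frequency r/2 = 0.249/2 = 0.1245.
Expected number = 0.1245 × 645 = 80.30 ≈ 80.

80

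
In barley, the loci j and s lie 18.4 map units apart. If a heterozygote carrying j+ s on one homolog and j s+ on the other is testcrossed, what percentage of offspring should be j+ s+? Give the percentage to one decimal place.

9.2%

A map distance of 18.4 map units corresponds to a recombination frequency of 0.184.
The F1 is j+ s / j s+, so j+ s+ is a recombinant gamete class with expected frequency r/2 = 0.184/2 = 0.0920.
That is 0.0920 = 9.2% of the progeny.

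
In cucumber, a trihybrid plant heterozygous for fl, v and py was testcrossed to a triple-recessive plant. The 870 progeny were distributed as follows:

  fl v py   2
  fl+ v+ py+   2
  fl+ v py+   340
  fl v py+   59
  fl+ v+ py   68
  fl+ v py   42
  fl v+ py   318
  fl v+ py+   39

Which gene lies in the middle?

The two most frequent reciprocal classes, fl v+ py and fl+ v py+, are the parental types, so the F1 was fl v+ py / fl+ v py+.
The two rarest classes, fl v py and fl+ v+ py+, are the double crossovers. Comparing them with the parentals, only the v allele has switched, so v is the middle locus and the order is fl – v – py.

v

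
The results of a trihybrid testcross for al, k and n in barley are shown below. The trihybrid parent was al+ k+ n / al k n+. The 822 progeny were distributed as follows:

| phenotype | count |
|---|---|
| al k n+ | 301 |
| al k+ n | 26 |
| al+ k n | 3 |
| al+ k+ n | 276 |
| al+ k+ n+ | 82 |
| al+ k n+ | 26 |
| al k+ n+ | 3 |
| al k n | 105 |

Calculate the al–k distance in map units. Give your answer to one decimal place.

7.1 map units

The two rarest classes, al+ k n and al k+ n+, are the double crossovers. Comparing them with the parentals, only the k allele has switched, so k is the middle locus and the order is n – k – al.
Crossovers in the k–al interval produce the single-crossover classes al k+ n and al+ k n+ (26 + 26 = 52) plus the double crossovers (6).
RF(k–al) = (52 + 6) / 822 = 58/822 = 0.0706 → 7.1 map units.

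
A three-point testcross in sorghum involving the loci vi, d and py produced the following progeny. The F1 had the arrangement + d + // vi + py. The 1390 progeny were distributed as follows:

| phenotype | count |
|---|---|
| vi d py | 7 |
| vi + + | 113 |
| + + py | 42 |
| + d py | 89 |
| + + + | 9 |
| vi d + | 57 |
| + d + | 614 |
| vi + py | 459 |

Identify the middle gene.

The two rarest classes, + + + and vi d py, are the double crossovers. Comparing them with the parentals, only the d allele has switched, so d is the middle locus and the order is vi – d – py.

d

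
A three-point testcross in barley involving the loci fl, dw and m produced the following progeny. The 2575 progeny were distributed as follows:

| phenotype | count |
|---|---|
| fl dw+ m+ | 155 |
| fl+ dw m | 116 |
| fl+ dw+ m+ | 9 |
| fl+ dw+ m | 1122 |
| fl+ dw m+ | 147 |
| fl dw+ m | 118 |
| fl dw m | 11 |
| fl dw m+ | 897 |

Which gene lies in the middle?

The two most frequent reciprocal classes, fl dw m+ and fl+ dw+ m, are the parental types, so the F1 was fl dw m+ / fl+ dw+ m.
The two rarest classes, fl dw m and fl+ dw+ m+, are the double crossovers. Comparing them with the parentals, only the m allele has switched, so m is the middle locus and the order is dw – m – fl.

m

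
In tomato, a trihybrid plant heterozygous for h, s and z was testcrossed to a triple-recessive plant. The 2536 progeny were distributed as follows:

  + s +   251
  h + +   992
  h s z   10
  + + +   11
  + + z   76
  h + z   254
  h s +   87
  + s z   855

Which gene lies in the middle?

h

The two most frequent reciprocal classes, + s z and h + +, are the parental types, so the F1 was + s z / h + +.
The two rarest classes, h s z and + + +, are the double crossovers. Comparing them with the parentals, only the h allele has switched, so h is the middle locus and the order is z – h – s.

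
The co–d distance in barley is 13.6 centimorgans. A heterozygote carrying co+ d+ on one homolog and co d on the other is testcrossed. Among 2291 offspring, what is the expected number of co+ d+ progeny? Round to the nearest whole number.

A map distance of 13.6 centimorgans corresponds to a recombination frequency of 0.136.
The F1 is co+ d+ / co d, so co+ d+ is a parental gamete class with expected frequency (1 − r)/2 = 0.864/2 = 0.4320.
Expected number = 0.4320 × 2291 = 989.71 ≈ 990.

990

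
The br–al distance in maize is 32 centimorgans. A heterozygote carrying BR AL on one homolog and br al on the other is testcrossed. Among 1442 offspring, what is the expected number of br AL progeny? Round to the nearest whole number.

A map distance of 32 centimorgans corresponds to a recombination frequency of 0.320.
The F1 is BR AL / br al, so br AL is a recombinant gamete class with expected frequency r/2 = 0.320/2 = 0.1600.
Expected number = 0.1600 × 1442 = 230.72 ≈ 231.

231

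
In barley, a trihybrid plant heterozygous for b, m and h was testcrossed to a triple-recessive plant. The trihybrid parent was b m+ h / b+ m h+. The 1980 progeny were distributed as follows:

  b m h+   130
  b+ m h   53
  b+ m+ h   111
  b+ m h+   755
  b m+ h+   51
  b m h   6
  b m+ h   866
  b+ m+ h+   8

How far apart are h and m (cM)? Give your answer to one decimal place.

The two rarest classes, b m h and b+ m+ h+, are the double crossovers. Comparing them with the parentals, only the m allele has switched, so m is the middle locus and the order is b – m – h.
Crossovers in the m–h interval produce the single-crossover classes b m+ h+ and b+ m h (51 + 53 = 104) plus the double crossovers (14).
RF(m–h) = (104 + 14) / 1980 = 118/1980 = 0.0596 → 6.0 cM.

6.0 cM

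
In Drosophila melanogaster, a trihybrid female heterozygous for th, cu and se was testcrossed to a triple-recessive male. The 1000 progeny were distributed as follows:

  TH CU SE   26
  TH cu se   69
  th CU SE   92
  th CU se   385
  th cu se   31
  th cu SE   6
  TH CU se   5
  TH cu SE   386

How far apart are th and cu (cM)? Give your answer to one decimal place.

The two most frequent reciprocal classes, TH cu SE and th CU se, are the parental types, so the F1 was TH cu SE / th CU se.
The two rarest classes, th cu SE and TH CU se, are the double crossovers. Comparing them with the parentals, only the th allele has switched, so th is the middle locus and the order is se – th – cu.
Crossovers in the th–cu interval produce the single-crossover classes TH CU SE and th cu se (26 + 31 = 57) plus the double crossovers (11).
RF(th–cu) = (57 + 11) / 1000 = 68/1000 = 0.0680 → 6.8 cM.

6.8 cM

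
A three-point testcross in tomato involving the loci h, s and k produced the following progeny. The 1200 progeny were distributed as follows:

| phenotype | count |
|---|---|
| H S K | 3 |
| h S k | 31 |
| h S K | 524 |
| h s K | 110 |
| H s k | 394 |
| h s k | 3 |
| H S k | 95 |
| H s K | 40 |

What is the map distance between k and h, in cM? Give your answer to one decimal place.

The two most frequent reciprocal classes, H s k and h S K, are the parental types, so the F1 was H s k / h S K.
The two rarest classes, h s k and H S K, are the double crossovers. Comparing them with the parentals, only the h allele has switched, so h is the middle locus and the order is s – h – k.
Crossovers in the h–k interval produce the single-crossover classes H s K and h S k (40 + 31 = 71) plus the double crossovers (6).
RF(h–k) = (71 + 6) / 1200 = 77/1200 = 0.0642 → 6.4 cM.

6.4 cM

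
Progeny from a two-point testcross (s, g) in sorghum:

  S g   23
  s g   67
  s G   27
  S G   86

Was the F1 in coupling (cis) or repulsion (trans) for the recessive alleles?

The two most frequent classes are S G (86) and s g (67); these are the parental (non-recombinant) types.
So the F1 carried S G on one chromosome and s g on the other — the recessive alleles are on the same chromosome (cis / coupling).

cis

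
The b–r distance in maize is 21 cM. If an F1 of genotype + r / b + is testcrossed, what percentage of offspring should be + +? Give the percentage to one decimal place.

10.5%

A map distance of 21 cM corresponds to a recombination frequency of 0.210.
The F1 is + r / b +, so + + is a recombinant gamete class with expected frequency r/2 = 0.210/2 = 0.1050.
That is 0.1050 = 10.5% of the progeny.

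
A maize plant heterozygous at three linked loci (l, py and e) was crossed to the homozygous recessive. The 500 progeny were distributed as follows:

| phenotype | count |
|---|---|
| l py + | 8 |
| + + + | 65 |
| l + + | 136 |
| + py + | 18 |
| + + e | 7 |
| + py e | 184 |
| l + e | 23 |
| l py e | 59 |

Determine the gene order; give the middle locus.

py

The two most frequent reciprocal classes, l + + and + py e, are the parental types, so the F1 was l + + / + py e.
The two rarest classes, l py + and + + e, are the double crossovers. Comparing them with the parentals, only the py allele has switched, so py is the middle locus and the order is e – py – l.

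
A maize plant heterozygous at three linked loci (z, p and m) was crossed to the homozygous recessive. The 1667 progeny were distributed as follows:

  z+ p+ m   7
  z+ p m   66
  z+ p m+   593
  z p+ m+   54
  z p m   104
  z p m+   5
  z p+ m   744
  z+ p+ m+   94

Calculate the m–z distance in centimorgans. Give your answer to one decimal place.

7.9 centimorgans

The two most frequent reciprocal classes, z p+ m and z+ p m+, are the parental types, so the F1 was z p+ m / z+ p m+.
The two rarest classes, z+ p+ m and z p m+, are the double crossovers. Comparing them with the parentals, only the z allele has switched, so z is the middle locus and the order is m – z – p.
Crossovers in the m–z interval produce the single-crossover classes z p+ m+ and z+ p m (54 + 66 = 120) plus the double crossovers (12).
RF(m–z) = (120 + 12) / 1667 = 132/1667 = 0.0792 → 7.9 centimorgans.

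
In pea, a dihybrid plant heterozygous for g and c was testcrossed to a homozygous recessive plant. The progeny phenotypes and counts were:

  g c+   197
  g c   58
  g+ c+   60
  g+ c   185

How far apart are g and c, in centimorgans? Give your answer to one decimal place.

The two most frequent classes, g+ c (185) and g c+ (197), are the parental types, so the F1 was g+ c / g c+.
The recombinant classes are g+ c+ and g c: 60 + 58 = 118.
Recombination frequency = 118/500 = 0.2360 ≈ 23.6%, i.e. 23.6 centimorgans.

23.6 centimorgans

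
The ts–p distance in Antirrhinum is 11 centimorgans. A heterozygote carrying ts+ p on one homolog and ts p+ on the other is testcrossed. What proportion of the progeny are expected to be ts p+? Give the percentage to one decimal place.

A map distance of 11 centimorgans corresponds to a recombination frequency of 0.110.
The F1 is ts+ p / ts p+, so ts p+ is a parental gamete class with expected frequency (1 − r)/2 = 0.890/2 = 0.4450.
That is 0.4450 = 44.5% of the progeny.

44.5%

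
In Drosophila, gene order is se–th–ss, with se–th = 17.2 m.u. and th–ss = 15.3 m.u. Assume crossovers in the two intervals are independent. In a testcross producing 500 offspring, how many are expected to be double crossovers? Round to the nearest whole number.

Map distances give recombination frequencies of 0.172 and 0.153 for the two intervals.
With no interference, expected double-crossover frequency = 0.172 × 0.153 = 0.02632.
Expected number = 0.02632 × 500 = 13.16 ≈ 13.

13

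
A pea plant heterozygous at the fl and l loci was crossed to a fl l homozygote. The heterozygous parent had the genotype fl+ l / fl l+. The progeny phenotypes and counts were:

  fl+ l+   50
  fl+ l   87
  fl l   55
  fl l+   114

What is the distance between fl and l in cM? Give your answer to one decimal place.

34.3 cM

The recombinant classes are fl+ l+ and fl l: 50 + 55 = 105.
Recombination frequency = 105/306 = 0.3431 ≈ 34.3%, i.e. 34.3 cM.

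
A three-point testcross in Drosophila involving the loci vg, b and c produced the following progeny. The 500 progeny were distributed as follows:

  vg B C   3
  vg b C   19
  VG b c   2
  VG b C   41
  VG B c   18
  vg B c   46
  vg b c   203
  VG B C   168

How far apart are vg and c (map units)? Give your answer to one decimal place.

8.4 map units

The two most frequent reciprocal classes, VG B C and vg b c, are the parental types, so the F1 was VG B C / vg b c.
The two rarest classes, vg B C and VG b c, are the double crossovers. Comparing them with the parentals, only the vg allele has switched, so vg is the middle locus and the order is b – vg – c.
Crossovers in the vg–c interval produce the single-crossover classes VG B c and vg b C (18 + 19 = 37) plus the double crossovers (5).
RF(vg–c) = (37 + 5) / 500 = 42/500 = 0.0840 → 8.4 map units.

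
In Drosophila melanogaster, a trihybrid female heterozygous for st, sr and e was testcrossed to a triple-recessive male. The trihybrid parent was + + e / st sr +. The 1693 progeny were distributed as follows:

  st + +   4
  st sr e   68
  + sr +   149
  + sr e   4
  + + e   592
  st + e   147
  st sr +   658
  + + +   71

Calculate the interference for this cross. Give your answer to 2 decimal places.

0.70

The two rarest classes, + sr e and st + +, are the double crossovers. Comparing them with the parentals, only the sr allele has switched, so sr is the middle locus and the order is st – sr – e.
st–sr: (296 + 8)/1693 = 0.1796; sr–e: (139 + 8)/1693 = 0.0868.
Expected DCO frequency = 0.1796 × 0.0868 ≈ 0.01559; observed = 8/1693 ≈ 0.00473.
Coefficient of coincidence = 0.00473/0.01559 ≈ 0.30; interference = 1 − 0.30 = 0.70.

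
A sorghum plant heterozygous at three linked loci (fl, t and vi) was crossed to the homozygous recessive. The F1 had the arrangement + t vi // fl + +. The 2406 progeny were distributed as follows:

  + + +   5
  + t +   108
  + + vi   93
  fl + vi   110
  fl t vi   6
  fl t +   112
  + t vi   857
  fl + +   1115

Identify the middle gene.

fl

The two rarest classes, fl t vi and + + +, are the double crossovers. Comparing them with the parentals, only the fl allele has switched, so fl is the middle locus and the order is vi – fl – t.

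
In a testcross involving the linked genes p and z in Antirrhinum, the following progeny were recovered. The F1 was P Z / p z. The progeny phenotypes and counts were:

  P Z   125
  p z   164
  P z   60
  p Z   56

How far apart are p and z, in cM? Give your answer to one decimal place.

28.6 cM

The recombinant classes are P z and p Z: 60 + 56 = 116.
Recombination frequency = 116/405 = 0.2864 ≈ 28.6%, i.e. 28.6 cM.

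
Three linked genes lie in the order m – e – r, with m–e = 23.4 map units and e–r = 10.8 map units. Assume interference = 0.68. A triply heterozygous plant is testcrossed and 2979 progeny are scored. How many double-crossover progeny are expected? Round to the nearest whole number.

24

Map distances give recombination frequencies of 0.234 and 0.108 for the two intervals.
With interference 0.68 (so coincidence = 0.32), expected double-crossover frequency = 0.234 × 0.108 × 0.32 = 0.00809.
Expected number = 0.00809 × 2979 = 24.09 ≈ 24.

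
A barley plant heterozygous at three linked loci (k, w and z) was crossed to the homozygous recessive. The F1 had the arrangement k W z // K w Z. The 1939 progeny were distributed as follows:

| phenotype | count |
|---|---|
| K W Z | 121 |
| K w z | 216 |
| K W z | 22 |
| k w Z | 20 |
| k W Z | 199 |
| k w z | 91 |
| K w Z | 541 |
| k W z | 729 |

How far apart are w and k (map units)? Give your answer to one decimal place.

The two rarest classes, K W z and k w Z, are the double crossovers. Comparing them with the parentals, only the k allele has switched, so k is the middle locus and the order is z – k – w.
Crossovers in the k–w interval produce the single-crossover classes k w z and K W Z (91 + 121 = 212) plus the double crossovers (42).
RF(k–w) = (212 + 42) / 1939 = 254/1939 = 0.1310 → 13.1 map units.

13.1 map units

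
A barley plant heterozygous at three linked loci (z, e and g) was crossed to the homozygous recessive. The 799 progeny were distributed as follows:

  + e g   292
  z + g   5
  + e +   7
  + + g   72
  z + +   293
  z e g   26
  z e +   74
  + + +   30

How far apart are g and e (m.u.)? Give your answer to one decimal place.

The two most frequent reciprocal classes, z + + and + e g, are the parental types, so the F1 was z + + / + e g.
The two rarest classes, z + g and + e +, are the double crossovers. Comparing them with the parentals, only the g allele has switched, so g is the middle locus and the order is e – g – z.
Crossovers in the e–g interval produce the single-crossover classes z e + and + + g (74 + 72 = 146) plus the double crossovers (12).
RF(e–g) = (146 + 12) / 799 = 158/799 = 0.1977 → 19.8 m.u.

19.8 m.u.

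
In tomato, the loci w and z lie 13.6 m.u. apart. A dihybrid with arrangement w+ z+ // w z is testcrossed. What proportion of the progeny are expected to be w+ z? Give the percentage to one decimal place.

6.8%

A map distance of 13.6 m.u. corresponds to a recombination frequency of 0.136.
The F1 is w+ z+ / w z, so w+ z is a recombinant gamete class with expected frequency r/2 = 0.136/2 = 0.0680.
That is 0.0680 = 6.8% of the progeny.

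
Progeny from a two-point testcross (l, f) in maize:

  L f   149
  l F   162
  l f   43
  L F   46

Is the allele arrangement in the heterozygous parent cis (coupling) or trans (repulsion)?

trans

The two most frequent classes are L f (149) and l F (162); these are the parental (non-recombinant) types.
So the F1 carried L f on one chromosome and l F on the other — the recessive alleles are on opposite chromosomes (trans / repulsion).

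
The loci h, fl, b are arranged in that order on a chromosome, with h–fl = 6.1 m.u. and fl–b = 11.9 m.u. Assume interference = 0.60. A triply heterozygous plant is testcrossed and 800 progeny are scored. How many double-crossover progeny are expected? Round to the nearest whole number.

2

Map distances give recombination frequencies of 0.061 and 0.119 for the two intervals.
With interference 0.60 (so coincidence = 0.40), expected double-crossover frequency = 0.061 × 0.119 × 0.40 = 0.00290.
Expected number = 0.00290 × 800 = 2.32 ≈ 2.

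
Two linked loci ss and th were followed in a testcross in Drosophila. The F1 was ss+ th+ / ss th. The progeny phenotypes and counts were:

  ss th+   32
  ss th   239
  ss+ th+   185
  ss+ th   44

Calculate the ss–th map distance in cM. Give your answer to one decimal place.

The recombinant classes are ss+ th and ss th+: 44 + 32 = 76.
Recombination frequency = 76/500 = 0.1520 ≈ 15.2%, i.e. 15.2 cM.

15.2 cM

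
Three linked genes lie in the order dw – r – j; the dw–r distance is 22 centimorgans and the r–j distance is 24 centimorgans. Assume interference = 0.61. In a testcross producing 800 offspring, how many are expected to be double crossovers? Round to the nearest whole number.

Map distances give recombination frequencies of 0.220 and 0.240 for the two intervals.
With interference 0.61 (so coincidence = 0.39), expected double-crossover frequency = 0.220 × 0.240 × 0.39 = 0.02059.
Expected number = 0.02059 × 800 = 16.47 ≈ 16.

16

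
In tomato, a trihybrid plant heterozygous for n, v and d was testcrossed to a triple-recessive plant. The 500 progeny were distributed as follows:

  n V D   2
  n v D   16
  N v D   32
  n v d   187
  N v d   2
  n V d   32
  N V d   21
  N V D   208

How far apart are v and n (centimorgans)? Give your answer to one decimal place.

13.6 centimorgans

The two most frequent reciprocal classes, N V D and n v d, are the parental types, so the F1 was N V D / n v d.
The two rarest classes, n V D and N v d, are the double crossovers. Comparing them with the parentals, only the n allele has switched, so n is the middle locus and the order is d – n – v.
Crossovers in the n–v interval produce the single-crossover classes N v D and n V d (32 + 32 = 64) plus the double crossovers (4).
RF(n–v) = (64 + 4) / 500 = 68/500 = 0.1360 → 13.6 centimorgans.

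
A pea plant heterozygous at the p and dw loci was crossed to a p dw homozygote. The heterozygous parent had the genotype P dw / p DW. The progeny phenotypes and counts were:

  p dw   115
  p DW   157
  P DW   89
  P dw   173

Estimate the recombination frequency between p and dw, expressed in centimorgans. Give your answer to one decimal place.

The recombinant classes are P DW and p dw: 89 + 115 = 204.
Recombination frequency = 204/534 = 0.3820 ≈ 38.2%, i.e. 38.2 centimorgans.

38.2 centimorgans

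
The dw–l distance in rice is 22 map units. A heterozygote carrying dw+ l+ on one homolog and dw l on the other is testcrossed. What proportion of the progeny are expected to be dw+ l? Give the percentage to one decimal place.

A map distance of 22 map units corresponds to a recombination frequency of 0.220.
The F1 is dw+ l+ / dw l, so dw+ l is a recombinant gamete class with expected frequency r/2 = 0.220/2 = 0.1100.
That is 0.1100 = 11.0% of the progeny.

11.0%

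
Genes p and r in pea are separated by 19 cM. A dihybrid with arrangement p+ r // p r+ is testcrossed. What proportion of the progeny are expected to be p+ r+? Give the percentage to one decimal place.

9.5%

A map distance of 19 cM corresponds to a recombination frequency of 0.190.
The F1 is p+ r / p r+, so p+ r+ is a recombinant gamete class with expected frequency r/2 = 0.190/2 = 0.0950.
That is 0.0950 = 9.5% of the progeny.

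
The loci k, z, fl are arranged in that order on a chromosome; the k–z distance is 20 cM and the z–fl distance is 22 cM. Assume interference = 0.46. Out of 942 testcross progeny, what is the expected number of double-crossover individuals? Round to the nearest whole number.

Map distances give recombination frequencies of 0.200 and 0.220 for the two intervals.
With interference 0.46 (so coincidence = 0.54), expected double-crossover frequency = 0.200 × 0.220 × 0.54 = 0.02376.
Expected number = 0.02376 × 942 = 22.38 ≈ 22.

22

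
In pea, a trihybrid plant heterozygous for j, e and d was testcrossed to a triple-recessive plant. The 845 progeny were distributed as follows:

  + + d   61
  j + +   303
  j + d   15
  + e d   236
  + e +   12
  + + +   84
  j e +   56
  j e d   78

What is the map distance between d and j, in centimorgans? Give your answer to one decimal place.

22.4 centimorgans

The two most frequent reciprocal classes, j + + and + e d, are the parental types, so the F1 was j + + / + e d.
The two rarest classes, j + d and + e +, are the double crossovers. Comparing them with the parentals, only the d allele has switched, so d is the middle locus and the order is j – d – e.
Crossovers in the j–d interval produce the single-crossover classes + + + and j e d (84 + 78 = 162) plus the double crossovers (27).
RF(j–d) = (162 + 27) / 845 = 189/845 = 0.2237 → 22.4 centimorgans.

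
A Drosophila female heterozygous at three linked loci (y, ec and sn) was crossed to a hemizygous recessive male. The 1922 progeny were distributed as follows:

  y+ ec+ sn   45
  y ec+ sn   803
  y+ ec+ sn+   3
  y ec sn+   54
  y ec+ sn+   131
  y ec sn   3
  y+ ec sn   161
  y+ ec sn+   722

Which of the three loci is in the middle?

The two most frequent reciprocal classes, y ec+ sn and y+ ec sn+, are the parental types, so the F1 was y ec+ sn / y+ ec sn+.
The two rarest classes, y ec sn and y+ ec+ sn+, are the double crossovers. Comparing them with the parentals, only the ec allele has switched, so ec is the middle locus and the order is y – ec – sn.

ec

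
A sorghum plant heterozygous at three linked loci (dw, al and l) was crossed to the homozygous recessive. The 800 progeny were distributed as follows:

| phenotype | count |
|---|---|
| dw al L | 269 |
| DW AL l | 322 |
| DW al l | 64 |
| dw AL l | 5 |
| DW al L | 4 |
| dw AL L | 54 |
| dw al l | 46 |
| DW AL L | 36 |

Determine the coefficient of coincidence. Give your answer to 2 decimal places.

The two most frequent reciprocal classes, DW AL l and dw al L, are the parental types, so the F1 was DW AL l / dw al L.
The two rarest classes, dw AL l and DW al L, are the double crossovers. Comparing them with the parentals, only the dw allele has switched, so dw is the middle locus and the order is l – dw – al.
l–dw: (82 + 9)/800 = 0.1138; dw–al: (118 + 9)/800 = 0.1588.
Expected DCO frequency = 0.1138 × 0.1588 ≈ 0.01807; observed = 9/800 ≈ 0.01125.
Coefficient of coincidence = 0.01125/0.01807 ≈ 0.62.

0.62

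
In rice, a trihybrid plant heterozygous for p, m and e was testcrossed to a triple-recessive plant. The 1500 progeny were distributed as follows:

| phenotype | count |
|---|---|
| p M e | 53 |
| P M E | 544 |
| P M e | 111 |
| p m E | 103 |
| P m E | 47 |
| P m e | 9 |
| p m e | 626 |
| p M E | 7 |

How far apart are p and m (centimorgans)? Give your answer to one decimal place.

The two most frequent reciprocal classes, p m e and P M E, are the parental types, so the F1 was p m e / P M E.
The two rarest classes, P m e and p M E, are the double crossovers. Comparing them with the parentals, only the p allele has switched, so p is the middle locus and the order is m – p – e.
Crossovers in the m–p interval produce the single-crossover classes p M e and P m E (53 + 47 = 100) plus the double crossovers (16).
RF(m–p) = (100 + 16) / 1500 = 116/1500 = 0.0773 → 7.7 centimorgans.

7.7 centimorgans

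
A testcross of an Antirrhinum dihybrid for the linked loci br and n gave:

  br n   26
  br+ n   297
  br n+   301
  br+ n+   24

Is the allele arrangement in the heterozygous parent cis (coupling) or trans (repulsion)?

trans

The two most frequent classes are br+ n (297) and br n+ (301); these are the parental (non-recombinant) types.
So the F1 carried br+ n on one chromosome and br n+ on the other — the recessive alleles are on opposite chromosomes (trans / repulsion).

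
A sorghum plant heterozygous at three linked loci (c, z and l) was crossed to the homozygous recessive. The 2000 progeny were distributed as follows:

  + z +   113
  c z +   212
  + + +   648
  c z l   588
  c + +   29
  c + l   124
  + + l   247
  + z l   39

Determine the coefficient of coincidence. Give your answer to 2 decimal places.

0.85

The two most frequent reciprocal classes, c z l and + + +, are the parental types, so the F1 was c z l / + + +.
The two rarest classes, + z l and c + +, are the double crossovers. Comparing them with the parentals, only the c allele has switched, so c is the middle locus and the order is l – c – z.
l–c: (459 + 68)/2000 = 0.2635; c–z: (237 + 68)/2000 = 0.1525.
Expected DCO frequency = 0.2635 × 0.1525 ≈ 0.04018; observed = 68/2000 ≈ 0.03400.
Coefficient of coincidence = 0.03400/0.04018 ≈ 0.85.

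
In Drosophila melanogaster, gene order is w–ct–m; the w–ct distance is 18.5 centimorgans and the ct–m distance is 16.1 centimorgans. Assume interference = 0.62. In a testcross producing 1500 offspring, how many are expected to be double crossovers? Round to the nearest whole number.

17

Map distances give recombination frequencies of 0.185 and 0.161 for the two intervals.
With interference 0.62 (so coincidence = 0.38), expected double-crossover frequency = 0.185 × 0.161 × 0.38 = 0.01132.
Expected number = 0.01132 × 1500 = 16.98 ≈ 17.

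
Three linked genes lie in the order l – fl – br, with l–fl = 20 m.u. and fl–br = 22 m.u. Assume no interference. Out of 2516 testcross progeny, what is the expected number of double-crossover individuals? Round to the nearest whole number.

111

Map distances give recombination frequencies of 0.200 and 0.220 for the two intervals.
With no interference, expected double-crossover frequency = 0.200 × 0.220 = 0.04400.
Expected number = 0.04400 × 2516 = 110.70 ≈ 111.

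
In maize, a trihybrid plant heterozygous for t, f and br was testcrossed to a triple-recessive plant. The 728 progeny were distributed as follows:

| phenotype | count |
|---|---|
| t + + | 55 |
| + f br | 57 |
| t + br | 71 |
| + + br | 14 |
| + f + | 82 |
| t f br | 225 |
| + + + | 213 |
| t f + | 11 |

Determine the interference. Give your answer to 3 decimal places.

0.254

The two most frequent reciprocal classes, t f br and + + +, are the parental types, so the F1 was t f br / + + +.
The two rarest classes, t f + and + + br, are the double crossovers. Comparing them with the parentals, only the br allele has switched, so br is the middle locus and the order is f – br – t.
f–br: (153 + 25)/728 = 0.2445; br–t: (112 + 25)/728 = 0.1882.
Expected DCO frequency = 0.2445 × 0.1882 ≈ 0.04601; observed = 25/728 ≈ 0.03434.
Coefficient of coincidence = 0.03434/0.04601 ≈ 0.746; interference = 1 − 0.746 = 0.254.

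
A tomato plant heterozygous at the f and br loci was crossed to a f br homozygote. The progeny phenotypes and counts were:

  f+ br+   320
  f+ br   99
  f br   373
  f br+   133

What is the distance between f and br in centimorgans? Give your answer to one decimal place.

25.1 centimorgans

The two most frequent classes, f+ br+ (320) and f br (373), are the parental types, so the F1 was f+ br+ / f br.
The recombinant classes are f+ br and f br+: 99 + 133 = 232.
Recombination frequency = 232/925 = 0.2508 ≈ 25.1%, i.e. 25.1 centimorgans.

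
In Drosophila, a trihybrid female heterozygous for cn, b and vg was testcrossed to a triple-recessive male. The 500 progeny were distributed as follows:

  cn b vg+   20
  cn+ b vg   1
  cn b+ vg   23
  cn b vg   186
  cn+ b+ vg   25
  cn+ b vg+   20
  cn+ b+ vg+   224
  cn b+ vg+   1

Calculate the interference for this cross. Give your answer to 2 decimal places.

The two most frequent reciprocal classes, cn+ b+ vg+ and cn b vg, are the parental types, so the F1 was cn+ b+ vg+ / cn b vg.
The two rarest classes, cn b+ vg+ and cn+ b vg, are the double crossovers. Comparing them with the parentals, only the cn allele has switched, so cn is the middle locus and the order is vg – cn – b.
vg–cn: (45 + 2)/500 = 0.0940; cn–b: (43 + 2)/500 = 0.0900.
Expected DCO frequency = 0.0940 × 0.0900 ≈ 0.00846; observed = 2/500 ≈ 0.00400.
Coefficient of coincidence = 0.00400/0.00846 ≈ 0.47; interference = 1 − 0.47 = 0.53.

0.53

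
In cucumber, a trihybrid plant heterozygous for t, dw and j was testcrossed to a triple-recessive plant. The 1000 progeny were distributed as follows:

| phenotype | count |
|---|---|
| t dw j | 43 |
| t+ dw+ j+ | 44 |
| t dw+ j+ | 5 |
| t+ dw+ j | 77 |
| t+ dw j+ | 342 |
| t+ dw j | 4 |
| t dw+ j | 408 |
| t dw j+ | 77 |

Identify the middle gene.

j

The two most frequent reciprocal classes, t+ dw j+ and t dw+ j, are the parental types, so the F1 was t+ dw j+ / t dw+ j.
The two rarest classes, t+ dw j and t dw+ j+, are the double crossovers. Comparing them with the parentals, only the j allele has switched, so j is the middle locus and the order is dw – j – t.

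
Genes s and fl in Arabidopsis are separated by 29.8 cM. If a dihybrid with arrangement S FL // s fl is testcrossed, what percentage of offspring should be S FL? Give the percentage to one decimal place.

A map distance of 29.8 cM corresponds to a recombination frequency of 0.298.
The F1 is S FL / s fl, so S FL is a parental gamete class with expected frequency (1 − r)/2 = 0.702/2 = 0.3510.
That is 0.3510 = 35.1% of the progeny.

35.1%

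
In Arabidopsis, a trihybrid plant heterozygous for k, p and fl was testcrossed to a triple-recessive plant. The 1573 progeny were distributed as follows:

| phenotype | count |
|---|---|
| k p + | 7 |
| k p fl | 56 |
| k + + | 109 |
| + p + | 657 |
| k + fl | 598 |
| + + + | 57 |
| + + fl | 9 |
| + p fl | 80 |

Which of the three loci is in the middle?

The two most frequent reciprocal classes, + p + and k + fl, are the parental types, so the F1 was + p + / k + fl.
The two rarest classes, k p + and + + fl, are the double crossovers. Comparing them with the parentals, only the k allele has switched, so k is the middle locus and the order is p – k – fl.

k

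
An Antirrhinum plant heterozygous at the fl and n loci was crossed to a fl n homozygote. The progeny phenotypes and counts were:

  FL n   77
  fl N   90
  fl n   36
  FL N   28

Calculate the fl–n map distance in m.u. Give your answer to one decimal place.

27.7 m.u.

The two most frequent classes, FL n (77) and fl N (90), are the parental types, so the F1 was FL n / fl N.
The recombinant classes are FL N and fl n: 28 + 36 = 64.
Recombination frequency = 64/231 = 0.2771 ≈ 27.7%, i.e. 27.7 m.u.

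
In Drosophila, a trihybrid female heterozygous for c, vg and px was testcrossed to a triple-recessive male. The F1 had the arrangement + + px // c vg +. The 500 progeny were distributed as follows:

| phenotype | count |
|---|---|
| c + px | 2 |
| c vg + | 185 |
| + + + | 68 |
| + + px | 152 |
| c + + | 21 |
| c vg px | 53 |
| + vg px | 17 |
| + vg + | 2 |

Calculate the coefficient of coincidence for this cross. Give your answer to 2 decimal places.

The two rarest classes, c + px and + vg +, are the double crossovers. Comparing them with the parentals, only the c allele has switched, so c is the middle locus and the order is px – c – vg.
px–c: (121 + 4)/500 = 0.2500; c–vg: (38 + 4)/500 = 0.0840.
Expected DCO frequency = 0.2500 × 0.0840 ≈ 0.02100; observed = 4/500 ≈ 0.00800.
Coefficient of coincidence = 0.00800/0.02100 ≈ 0.38.

0.38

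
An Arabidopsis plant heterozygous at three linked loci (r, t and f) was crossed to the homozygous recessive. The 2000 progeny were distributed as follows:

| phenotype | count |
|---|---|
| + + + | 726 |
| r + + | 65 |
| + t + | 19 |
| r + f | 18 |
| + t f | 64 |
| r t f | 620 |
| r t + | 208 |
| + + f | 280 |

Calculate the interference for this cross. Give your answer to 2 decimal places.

0.15

The two most frequent reciprocal classes, + + + and r t f, are the parental types, so the F1 was + + + / r t f.
The two rarest classes, + t + and r + f, are the double crossovers. Comparing them with the parentals, only the t allele has switched, so t is the middle locus and the order is f – t – r.
f–t: (488 + 37)/2000 = 0.2625; t–r: (129 + 37)/2000 = 0.0830.
Expected DCO frequency = 0.2625 × 0.0830 ≈ 0.02179; observed = 37/2000 ≈ 0.01850.
Coefficient of coincidence = 0.01850/0.02179 ≈ 0.85; interference = 1 − 0.85 = 0.15.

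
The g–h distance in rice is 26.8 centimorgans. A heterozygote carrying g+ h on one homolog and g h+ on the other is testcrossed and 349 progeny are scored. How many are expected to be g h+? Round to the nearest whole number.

A map distance of 26.8 centimorgans corresponds to a recombination frequency of 0.268.
The F1 is g+ h / g h+, so g h+ is a parental gamete class with expected frequency (1 − r)/2 = 0.732/2 = 0.3660.
Expected number = 0.3660 × 349 = 127.73 ≈ 128.

128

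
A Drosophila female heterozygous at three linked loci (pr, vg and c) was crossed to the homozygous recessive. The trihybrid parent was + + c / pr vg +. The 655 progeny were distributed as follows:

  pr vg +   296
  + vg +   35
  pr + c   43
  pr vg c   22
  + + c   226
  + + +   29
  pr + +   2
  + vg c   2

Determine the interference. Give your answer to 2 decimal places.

The two rarest classes, + vg c and pr + +, are the double crossovers. Comparing them with the parentals, only the vg allele has switched, so vg is the middle locus and the order is c – vg – pr.
c–vg: (51 + 4)/655 = 0.0840; vg–pr: (78 + 4)/655 = 0.1252.
Expected DCO frequency = 0.0840 × 0.1252 ≈ 0.01052; observed = 4/655 ≈ 0.00611.
Coefficient of coincidence = 0.00611/0.01052 ≈ 0.58; interference = 1 − 0.58 = 0.42.

0.42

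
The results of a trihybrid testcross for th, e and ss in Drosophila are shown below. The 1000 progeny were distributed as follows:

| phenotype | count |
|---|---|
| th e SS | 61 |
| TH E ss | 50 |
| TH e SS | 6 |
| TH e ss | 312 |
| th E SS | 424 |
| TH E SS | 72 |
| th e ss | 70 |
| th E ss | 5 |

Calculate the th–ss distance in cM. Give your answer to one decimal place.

The two most frequent reciprocal classes, TH e ss and th E SS, are the parental types, so the F1 was TH e ss / th E SS.
The two rarest classes, TH e SS and th E ss, are the double crossovers. Comparing them with the parentals, only the ss allele has switched, so ss is the middle locus and the order is th – ss – e.
Crossovers in the th–ss interval produce the single-crossover classes th e ss and TH E SS (70 + 72 = 142) plus the double crossovers (11).
RF(th–ss) = (142 + 11) / 1000 = 153/1000 = 0.1530 → 15.3 cM.

15.3 cM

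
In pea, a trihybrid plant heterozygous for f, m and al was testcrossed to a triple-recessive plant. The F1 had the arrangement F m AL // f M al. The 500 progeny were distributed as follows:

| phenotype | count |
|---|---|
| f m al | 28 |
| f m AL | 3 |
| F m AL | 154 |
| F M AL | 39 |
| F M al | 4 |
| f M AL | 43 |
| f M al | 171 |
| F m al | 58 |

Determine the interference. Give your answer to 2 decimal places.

The two rarest classes, f m AL and F M al, are the double crossovers. Comparing them with the parentals, only the f allele has switched, so f is the middle locus and the order is al – f – m.
al–f: (101 + 7)/500 = 0.2160; f–m: (67 + 7)/500 = 0.1480.
Expected DCO frequency = 0.2160 × 0.1480 ≈ 0.03197; observed = 7/500 ≈ 0.01400.
Coefficient of coincidence = 0.01400/0.03197 ≈ 0.44; interference = 1 − 0.44 = 0.56.

0.56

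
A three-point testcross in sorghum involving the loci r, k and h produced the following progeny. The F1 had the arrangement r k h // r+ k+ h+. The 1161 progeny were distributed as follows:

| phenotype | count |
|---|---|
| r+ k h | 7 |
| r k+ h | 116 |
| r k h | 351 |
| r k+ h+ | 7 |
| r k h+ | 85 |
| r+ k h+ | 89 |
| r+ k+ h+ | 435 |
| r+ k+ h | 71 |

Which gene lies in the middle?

The two rarest classes, r+ k h and r k+ h+, are the double crossovers. Comparing them with the parentals, only the r allele has switched, so r is the middle locus and the order is k – r – h.

r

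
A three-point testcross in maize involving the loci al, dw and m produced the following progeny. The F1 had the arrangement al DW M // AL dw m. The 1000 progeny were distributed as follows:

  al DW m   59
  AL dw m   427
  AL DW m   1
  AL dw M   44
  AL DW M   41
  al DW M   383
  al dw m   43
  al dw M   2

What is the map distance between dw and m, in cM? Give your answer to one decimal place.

The two rarest classes, al dw M and AL DW m, are the double crossovers. Comparing them with the parentals, only the dw allele has switched, so dw is the middle locus and the order is al – dw – m.
Crossovers in the dw–m interval produce the single-crossover classes al DW m and AL dw M (59 + 44 = 103) plus the double crossovers (3).
RF(dw–m) = (103 + 3) / 1000 = 106/1000 = 0.1060 → 10.6 cM.

10.6 cM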